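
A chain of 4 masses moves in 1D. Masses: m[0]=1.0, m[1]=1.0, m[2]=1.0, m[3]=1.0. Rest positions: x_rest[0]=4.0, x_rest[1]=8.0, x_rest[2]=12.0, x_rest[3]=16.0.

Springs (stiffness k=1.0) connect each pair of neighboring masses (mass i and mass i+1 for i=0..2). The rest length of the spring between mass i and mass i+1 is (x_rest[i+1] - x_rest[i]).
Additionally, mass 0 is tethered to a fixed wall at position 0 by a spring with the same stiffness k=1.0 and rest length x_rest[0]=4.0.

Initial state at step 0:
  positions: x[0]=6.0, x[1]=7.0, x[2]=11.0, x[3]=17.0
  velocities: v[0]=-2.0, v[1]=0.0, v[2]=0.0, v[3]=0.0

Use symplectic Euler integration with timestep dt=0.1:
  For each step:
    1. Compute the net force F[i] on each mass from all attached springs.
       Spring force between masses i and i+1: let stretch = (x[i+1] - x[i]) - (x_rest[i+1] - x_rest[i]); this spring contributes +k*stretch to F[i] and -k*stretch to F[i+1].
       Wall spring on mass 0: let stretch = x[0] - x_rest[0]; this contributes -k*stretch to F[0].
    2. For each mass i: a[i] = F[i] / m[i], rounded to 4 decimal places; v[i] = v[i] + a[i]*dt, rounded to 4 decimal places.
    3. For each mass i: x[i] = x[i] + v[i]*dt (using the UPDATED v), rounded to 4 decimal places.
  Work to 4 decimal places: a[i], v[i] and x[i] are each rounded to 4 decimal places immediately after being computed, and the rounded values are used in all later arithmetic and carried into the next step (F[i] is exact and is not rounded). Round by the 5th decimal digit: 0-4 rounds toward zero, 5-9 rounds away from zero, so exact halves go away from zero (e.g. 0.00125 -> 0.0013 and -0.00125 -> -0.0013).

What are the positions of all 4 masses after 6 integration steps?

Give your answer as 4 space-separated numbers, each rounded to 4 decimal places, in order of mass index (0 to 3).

Step 0: x=[6.0000 7.0000 11.0000 17.0000] v=[-2.0000 0.0000 0.0000 0.0000]
Step 1: x=[5.7500 7.0300 11.0200 16.9800] v=[-2.5000 0.3000 0.2000 -0.2000]
Step 2: x=[5.4553 7.0871 11.0597 16.9404] v=[-2.9470 0.5710 0.3970 -0.3960]
Step 3: x=[5.1224 7.1676 11.1185 16.8820] v=[-3.3294 0.8051 0.5878 -0.5841]
Step 4: x=[4.7587 7.2672 11.1954 16.8060] v=[-3.6371 0.9957 0.7691 -0.7605]
Step 5: x=[4.3725 7.3810 11.2891 16.7138] v=[-3.8621 1.1377 0.9373 -0.9216]
Step 6: x=[3.9727 7.5038 11.3980 16.6074] v=[-3.9985 1.2277 1.0890 -1.0641]

Answer: 3.9727 7.5038 11.3980 16.6074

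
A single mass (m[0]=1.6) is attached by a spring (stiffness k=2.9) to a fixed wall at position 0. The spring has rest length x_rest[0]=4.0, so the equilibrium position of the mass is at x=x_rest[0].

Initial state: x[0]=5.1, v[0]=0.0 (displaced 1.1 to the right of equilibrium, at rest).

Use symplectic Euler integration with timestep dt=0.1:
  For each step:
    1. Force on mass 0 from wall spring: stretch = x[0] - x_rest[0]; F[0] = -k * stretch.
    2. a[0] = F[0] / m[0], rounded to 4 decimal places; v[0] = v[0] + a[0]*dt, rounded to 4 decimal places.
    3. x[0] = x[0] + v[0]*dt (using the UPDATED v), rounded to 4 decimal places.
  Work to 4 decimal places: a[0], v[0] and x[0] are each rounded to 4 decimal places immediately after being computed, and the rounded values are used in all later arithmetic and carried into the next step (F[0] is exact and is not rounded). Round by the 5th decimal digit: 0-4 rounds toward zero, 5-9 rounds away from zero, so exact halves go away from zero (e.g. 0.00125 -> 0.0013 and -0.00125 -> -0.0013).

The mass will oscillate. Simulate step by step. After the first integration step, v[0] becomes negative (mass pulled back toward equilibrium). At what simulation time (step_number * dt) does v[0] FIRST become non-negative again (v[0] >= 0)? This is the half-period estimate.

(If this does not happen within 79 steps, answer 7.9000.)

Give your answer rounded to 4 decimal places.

Answer: 2.4000

Derivation:
Step 0: x=[5.1000] v=[0.0000]
Step 1: x=[5.0801] v=[-0.1994]
Step 2: x=[5.0406] v=[-0.3952]
Step 3: x=[4.9822] v=[-0.5838]
Step 4: x=[4.9060] v=[-0.7618]
Step 5: x=[4.8134] v=[-0.9260]
Step 6: x=[4.7061] v=[-1.0734]
Step 7: x=[4.5860] v=[-1.2014]
Step 8: x=[4.4552] v=[-1.3076]
Step 9: x=[4.3162] v=[-1.3901]
Step 10: x=[4.1715] v=[-1.4474]
Step 11: x=[4.0237] v=[-1.4785]
Step 12: x=[3.8754] v=[-1.4828]
Step 13: x=[3.7294] v=[-1.4602]
Step 14: x=[3.5883] v=[-1.4112]
Step 15: x=[3.4546] v=[-1.3366]
Step 16: x=[3.3308] v=[-1.2378]
Step 17: x=[3.2192] v=[-1.1165]
Step 18: x=[3.1217] v=[-0.9750]
Step 19: x=[3.0401] v=[-0.8158]
Step 20: x=[2.9759] v=[-0.6418]
Step 21: x=[2.9303] v=[-0.4562]
Step 22: x=[2.9041] v=[-0.2623]
Step 23: x=[2.8977] v=[-0.0637]
Step 24: x=[2.9113] v=[0.1361]
First v>=0 after going negative at step 24, time=2.4000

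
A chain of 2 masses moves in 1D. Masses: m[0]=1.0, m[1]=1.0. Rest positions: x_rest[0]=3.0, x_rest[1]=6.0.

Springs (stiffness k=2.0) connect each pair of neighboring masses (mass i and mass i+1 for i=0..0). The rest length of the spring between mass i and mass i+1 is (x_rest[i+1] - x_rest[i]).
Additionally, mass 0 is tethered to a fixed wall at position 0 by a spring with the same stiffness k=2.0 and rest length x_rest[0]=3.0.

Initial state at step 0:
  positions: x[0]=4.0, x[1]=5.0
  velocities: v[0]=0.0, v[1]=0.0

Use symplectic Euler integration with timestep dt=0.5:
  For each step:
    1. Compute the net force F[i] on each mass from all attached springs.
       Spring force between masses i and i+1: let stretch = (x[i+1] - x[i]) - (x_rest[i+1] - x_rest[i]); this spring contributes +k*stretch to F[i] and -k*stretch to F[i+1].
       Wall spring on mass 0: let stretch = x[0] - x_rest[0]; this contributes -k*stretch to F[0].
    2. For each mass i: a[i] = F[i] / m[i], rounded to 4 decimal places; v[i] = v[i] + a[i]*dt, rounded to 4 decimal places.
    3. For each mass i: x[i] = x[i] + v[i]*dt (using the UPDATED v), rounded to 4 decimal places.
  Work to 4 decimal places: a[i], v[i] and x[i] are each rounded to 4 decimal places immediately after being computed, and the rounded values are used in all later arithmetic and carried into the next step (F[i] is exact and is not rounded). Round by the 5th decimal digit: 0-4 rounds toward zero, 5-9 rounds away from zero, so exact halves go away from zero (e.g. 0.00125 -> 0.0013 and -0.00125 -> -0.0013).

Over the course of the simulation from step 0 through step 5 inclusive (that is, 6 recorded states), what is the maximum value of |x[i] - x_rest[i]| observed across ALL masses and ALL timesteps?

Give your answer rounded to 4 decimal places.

Step 0: x=[4.0000 5.0000] v=[0.0000 0.0000]
Step 1: x=[2.5000 6.0000] v=[-3.0000 2.0000]
Step 2: x=[1.5000 6.7500] v=[-2.0000 1.5000]
Step 3: x=[2.3750 6.3750] v=[1.7500 -0.7500]
Step 4: x=[4.0625 5.5000] v=[3.3750 -1.7500]
Step 5: x=[4.4375 5.4063] v=[0.7500 -0.1875]
Max displacement = 1.5000

Answer: 1.5000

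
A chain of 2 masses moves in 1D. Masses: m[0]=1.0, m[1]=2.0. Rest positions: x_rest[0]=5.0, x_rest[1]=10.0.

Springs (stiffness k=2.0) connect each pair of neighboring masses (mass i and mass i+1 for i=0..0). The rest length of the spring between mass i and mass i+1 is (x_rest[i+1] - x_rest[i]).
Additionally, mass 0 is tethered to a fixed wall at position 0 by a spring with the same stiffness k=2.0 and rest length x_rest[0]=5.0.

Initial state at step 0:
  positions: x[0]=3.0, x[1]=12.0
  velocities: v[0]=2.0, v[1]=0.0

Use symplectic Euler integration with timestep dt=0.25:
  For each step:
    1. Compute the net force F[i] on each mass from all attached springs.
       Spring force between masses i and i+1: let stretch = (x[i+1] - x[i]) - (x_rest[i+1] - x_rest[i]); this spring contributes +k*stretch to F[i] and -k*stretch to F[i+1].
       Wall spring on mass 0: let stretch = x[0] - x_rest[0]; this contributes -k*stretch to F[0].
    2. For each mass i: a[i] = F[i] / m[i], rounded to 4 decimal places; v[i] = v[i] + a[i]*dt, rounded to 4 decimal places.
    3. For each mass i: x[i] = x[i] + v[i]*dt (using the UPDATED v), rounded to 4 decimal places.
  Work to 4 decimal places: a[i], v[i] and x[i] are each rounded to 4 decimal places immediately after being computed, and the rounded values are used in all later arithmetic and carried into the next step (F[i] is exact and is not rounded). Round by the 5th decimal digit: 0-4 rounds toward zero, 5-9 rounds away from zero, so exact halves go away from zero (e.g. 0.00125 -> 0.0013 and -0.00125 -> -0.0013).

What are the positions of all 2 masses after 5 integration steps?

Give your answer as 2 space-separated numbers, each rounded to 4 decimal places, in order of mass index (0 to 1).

Step 0: x=[3.0000 12.0000] v=[2.0000 0.0000]
Step 1: x=[4.2500 11.7500] v=[5.0000 -1.0000]
Step 2: x=[5.9063 11.3438] v=[6.6250 -1.6250]
Step 3: x=[7.5040 10.9102] v=[6.3906 -1.7344]
Step 4: x=[8.5894 10.5762] v=[4.3417 -1.3360]
Step 5: x=[8.8495 10.4305] v=[1.0404 -0.5827]

Answer: 8.8495 10.4305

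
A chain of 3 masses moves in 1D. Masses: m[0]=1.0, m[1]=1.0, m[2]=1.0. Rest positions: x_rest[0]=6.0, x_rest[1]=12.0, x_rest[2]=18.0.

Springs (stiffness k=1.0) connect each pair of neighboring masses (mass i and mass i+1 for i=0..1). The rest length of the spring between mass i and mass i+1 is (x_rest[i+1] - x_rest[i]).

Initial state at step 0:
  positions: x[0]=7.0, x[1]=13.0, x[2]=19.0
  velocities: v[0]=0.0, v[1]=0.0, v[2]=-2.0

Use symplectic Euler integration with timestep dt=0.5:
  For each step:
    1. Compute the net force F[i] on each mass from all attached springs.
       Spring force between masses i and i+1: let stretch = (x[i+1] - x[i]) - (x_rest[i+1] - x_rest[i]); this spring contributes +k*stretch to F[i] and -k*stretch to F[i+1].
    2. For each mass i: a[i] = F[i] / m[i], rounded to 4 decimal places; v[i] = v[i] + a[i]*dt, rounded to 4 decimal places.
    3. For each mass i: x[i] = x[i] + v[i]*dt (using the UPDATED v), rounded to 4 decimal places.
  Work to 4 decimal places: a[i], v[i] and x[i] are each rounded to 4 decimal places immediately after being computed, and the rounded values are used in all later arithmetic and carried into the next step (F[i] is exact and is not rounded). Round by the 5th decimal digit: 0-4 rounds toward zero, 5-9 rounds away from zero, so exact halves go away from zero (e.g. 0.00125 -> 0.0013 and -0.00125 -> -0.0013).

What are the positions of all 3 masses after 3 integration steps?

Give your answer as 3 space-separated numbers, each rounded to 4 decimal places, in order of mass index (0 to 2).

Answer: 6.9375 12.1875 16.8750

Derivation:
Step 0: x=[7.0000 13.0000 19.0000] v=[0.0000 0.0000 -2.0000]
Step 1: x=[7.0000 13.0000 18.0000] v=[0.0000 0.0000 -2.0000]
Step 2: x=[7.0000 12.7500 17.2500] v=[0.0000 -0.5000 -1.5000]
Step 3: x=[6.9375 12.1875 16.8750] v=[-0.1250 -1.1250 -0.7500]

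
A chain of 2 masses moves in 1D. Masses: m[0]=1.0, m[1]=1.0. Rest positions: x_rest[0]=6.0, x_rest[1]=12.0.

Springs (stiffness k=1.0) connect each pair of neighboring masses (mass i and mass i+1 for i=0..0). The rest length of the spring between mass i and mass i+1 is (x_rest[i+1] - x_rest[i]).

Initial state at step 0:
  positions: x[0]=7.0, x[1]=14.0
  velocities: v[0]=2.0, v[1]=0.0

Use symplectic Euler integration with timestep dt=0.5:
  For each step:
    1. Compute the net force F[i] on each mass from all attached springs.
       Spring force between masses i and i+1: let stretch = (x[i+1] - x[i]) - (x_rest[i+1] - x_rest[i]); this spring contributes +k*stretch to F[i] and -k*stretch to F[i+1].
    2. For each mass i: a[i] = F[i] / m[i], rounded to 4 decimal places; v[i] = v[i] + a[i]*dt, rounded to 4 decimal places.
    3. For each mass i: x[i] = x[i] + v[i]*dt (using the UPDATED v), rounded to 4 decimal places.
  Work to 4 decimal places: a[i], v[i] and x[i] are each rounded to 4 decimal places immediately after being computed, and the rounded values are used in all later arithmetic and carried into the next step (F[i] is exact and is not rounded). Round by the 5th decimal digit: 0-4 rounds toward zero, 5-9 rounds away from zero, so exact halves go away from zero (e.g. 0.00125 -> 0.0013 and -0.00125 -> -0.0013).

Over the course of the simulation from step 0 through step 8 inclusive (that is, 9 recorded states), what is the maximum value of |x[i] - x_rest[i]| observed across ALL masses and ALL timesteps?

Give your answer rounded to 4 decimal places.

Answer: 6.3928

Derivation:
Step 0: x=[7.0000 14.0000] v=[2.0000 0.0000]
Step 1: x=[8.2500 13.7500] v=[2.5000 -0.5000]
Step 2: x=[9.3750 13.6250] v=[2.2500 -0.2500]
Step 3: x=[10.0625 13.9375] v=[1.3750 0.6250]
Step 4: x=[10.2188 14.7813] v=[0.3125 1.6875]
Step 5: x=[10.0157 15.9845] v=[-0.4063 2.4063]
Step 6: x=[9.8048 17.1955] v=[-0.4219 2.4219]
Step 7: x=[9.9416 18.0588] v=[0.2735 1.7266]
Step 8: x=[10.6077 18.3928] v=[1.3321 0.6680]
Max displacement = 6.3928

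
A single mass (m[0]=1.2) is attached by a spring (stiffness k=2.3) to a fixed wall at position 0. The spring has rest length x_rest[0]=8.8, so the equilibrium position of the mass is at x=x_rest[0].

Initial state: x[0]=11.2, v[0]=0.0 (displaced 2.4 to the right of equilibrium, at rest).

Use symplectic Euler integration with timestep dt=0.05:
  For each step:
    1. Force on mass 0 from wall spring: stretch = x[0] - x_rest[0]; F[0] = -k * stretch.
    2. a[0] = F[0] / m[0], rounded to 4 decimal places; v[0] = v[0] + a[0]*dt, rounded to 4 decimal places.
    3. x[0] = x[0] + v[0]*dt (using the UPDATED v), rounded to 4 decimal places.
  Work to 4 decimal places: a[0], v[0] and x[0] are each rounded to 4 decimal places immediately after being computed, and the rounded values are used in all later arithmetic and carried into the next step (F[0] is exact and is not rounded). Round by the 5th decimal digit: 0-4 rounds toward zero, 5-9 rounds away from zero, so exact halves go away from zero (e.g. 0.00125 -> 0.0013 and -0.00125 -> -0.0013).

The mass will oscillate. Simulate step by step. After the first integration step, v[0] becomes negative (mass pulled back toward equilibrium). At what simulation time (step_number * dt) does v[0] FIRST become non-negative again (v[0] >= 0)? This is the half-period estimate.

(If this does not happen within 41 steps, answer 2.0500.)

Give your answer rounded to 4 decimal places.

Answer: 2.0500

Derivation:
Step 0: x=[11.2000] v=[0.0000]
Step 1: x=[11.1885] v=[-0.2300]
Step 2: x=[11.1656] v=[-0.4589]
Step 3: x=[11.1313] v=[-0.6856]
Step 4: x=[11.0859] v=[-0.9090]
Step 5: x=[11.0295] v=[-1.1281]
Step 6: x=[10.9624] v=[-1.3418]
Step 7: x=[10.8850] v=[-1.5490]
Step 8: x=[10.7976] v=[-1.7488]
Step 9: x=[10.7006] v=[-1.9402]
Step 10: x=[10.5945] v=[-2.1223]
Step 11: x=[10.4798] v=[-2.2943]
Step 12: x=[10.3570] v=[-2.4553]
Step 13: x=[10.2268] v=[-2.6045]
Step 14: x=[10.0897] v=[-2.7412]
Step 15: x=[9.9465] v=[-2.8648]
Step 16: x=[9.7978] v=[-2.9747]
Step 17: x=[9.6443] v=[-3.0703]
Step 18: x=[9.4867] v=[-3.1512]
Step 19: x=[9.3259] v=[-3.2170]
Step 20: x=[9.1625] v=[-3.2674]
Step 21: x=[8.9974] v=[-3.3021]
Step 22: x=[8.8314] v=[-3.3210]
Step 23: x=[8.6652] v=[-3.3240]
Step 24: x=[8.4996] v=[-3.3111]
Step 25: x=[8.3355] v=[-3.2823]
Step 26: x=[8.1736] v=[-3.2378]
Step 27: x=[8.0147] v=[-3.1778]
Step 28: x=[7.8596] v=[-3.1025]
Step 29: x=[7.7090] v=[-3.0124]
Step 30: x=[7.5636] v=[-2.9078]
Step 31: x=[7.4241] v=[-2.7893]
Step 32: x=[7.2912] v=[-2.6574]
Step 33: x=[7.1656] v=[-2.5128]
Step 34: x=[7.0478] v=[-2.3562]
Step 35: x=[6.9384] v=[-2.1883]
Step 36: x=[6.8379] v=[-2.0099]
Step 37: x=[6.7468] v=[-1.8219]
Step 38: x=[6.6655] v=[-1.6251]
Step 39: x=[6.5945] v=[-1.4205]
Step 40: x=[6.5340] v=[-1.2091]
Step 41: x=[6.4844] v=[-0.9919]
v[0] did not become non-negative within 41 steps; using fallback time=2.0500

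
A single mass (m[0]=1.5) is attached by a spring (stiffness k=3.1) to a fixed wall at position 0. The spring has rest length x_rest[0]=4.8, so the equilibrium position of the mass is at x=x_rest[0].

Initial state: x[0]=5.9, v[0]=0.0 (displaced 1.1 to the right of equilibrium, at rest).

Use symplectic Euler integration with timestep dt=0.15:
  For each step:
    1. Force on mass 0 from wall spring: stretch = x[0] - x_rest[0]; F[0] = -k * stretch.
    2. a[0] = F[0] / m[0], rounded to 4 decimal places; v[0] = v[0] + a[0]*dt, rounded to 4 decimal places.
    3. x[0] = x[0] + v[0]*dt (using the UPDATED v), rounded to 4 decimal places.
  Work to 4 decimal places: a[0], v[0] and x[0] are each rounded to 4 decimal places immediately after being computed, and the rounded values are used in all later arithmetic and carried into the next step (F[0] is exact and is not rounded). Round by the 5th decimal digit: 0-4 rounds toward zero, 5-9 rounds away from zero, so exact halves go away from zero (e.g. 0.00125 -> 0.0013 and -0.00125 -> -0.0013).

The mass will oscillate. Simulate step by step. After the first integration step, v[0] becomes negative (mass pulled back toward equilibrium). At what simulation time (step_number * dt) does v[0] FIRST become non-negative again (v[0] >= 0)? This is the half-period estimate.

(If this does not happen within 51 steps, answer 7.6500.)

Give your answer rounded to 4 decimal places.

Step 0: x=[5.9000] v=[0.0000]
Step 1: x=[5.8489] v=[-0.3410]
Step 2: x=[5.7490] v=[-0.6662]
Step 3: x=[5.6049] v=[-0.9604]
Step 4: x=[5.4234] v=[-1.2099]
Step 5: x=[5.2129] v=[-1.4032]
Step 6: x=[4.9832] v=[-1.5312]
Step 7: x=[4.7450] v=[-1.5880]
Step 8: x=[4.5094] v=[-1.5709]
Step 9: x=[4.2873] v=[-1.4808]
Step 10: x=[4.0890] v=[-1.3219]
Step 11: x=[3.9238] v=[-1.1015]
Step 12: x=[3.7993] v=[-0.8299]
Step 13: x=[3.7213] v=[-0.5197]
Step 14: x=[3.6935] v=[-0.1853]
Step 15: x=[3.7172] v=[0.1577]
First v>=0 after going negative at step 15, time=2.2500

Answer: 2.2500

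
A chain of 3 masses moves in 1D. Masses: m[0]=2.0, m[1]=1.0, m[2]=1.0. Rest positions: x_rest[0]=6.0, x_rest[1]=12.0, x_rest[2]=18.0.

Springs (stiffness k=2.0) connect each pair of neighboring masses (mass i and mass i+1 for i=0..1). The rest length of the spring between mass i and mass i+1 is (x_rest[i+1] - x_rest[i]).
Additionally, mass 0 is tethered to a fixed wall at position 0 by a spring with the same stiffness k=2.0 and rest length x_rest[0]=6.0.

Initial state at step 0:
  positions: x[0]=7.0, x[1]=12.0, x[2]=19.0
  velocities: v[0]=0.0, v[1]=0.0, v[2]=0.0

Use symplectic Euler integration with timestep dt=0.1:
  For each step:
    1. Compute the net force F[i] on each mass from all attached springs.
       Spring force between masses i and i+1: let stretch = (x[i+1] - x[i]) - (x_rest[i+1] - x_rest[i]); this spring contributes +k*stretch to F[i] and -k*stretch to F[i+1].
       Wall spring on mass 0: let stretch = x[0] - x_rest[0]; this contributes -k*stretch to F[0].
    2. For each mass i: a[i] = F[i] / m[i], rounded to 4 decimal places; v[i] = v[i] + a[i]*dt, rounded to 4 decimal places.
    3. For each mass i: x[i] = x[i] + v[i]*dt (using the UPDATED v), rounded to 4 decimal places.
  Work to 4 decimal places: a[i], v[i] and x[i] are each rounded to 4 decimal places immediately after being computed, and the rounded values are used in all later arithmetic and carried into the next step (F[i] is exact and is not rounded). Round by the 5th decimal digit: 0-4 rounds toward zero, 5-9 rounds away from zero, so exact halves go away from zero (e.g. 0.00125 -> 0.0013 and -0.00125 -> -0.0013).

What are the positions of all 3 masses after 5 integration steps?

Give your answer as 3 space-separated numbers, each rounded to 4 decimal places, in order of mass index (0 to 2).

Answer: 6.7270 12.5197 18.7400

Derivation:
Step 0: x=[7.0000 12.0000 19.0000] v=[0.0000 0.0000 0.0000]
Step 1: x=[6.9800 12.0400 18.9800] v=[-0.2000 0.4000 -0.2000]
Step 2: x=[6.9408 12.1176 18.9412] v=[-0.3920 0.7760 -0.3880]
Step 3: x=[6.8840 12.2281 18.8859] v=[-0.5684 1.1054 -0.5527]
Step 4: x=[6.8118 12.3649 18.8175] v=[-0.7224 1.3681 -0.6843]
Step 5: x=[6.7270 12.5197 18.7400] v=[-0.8483 1.5480 -0.7748]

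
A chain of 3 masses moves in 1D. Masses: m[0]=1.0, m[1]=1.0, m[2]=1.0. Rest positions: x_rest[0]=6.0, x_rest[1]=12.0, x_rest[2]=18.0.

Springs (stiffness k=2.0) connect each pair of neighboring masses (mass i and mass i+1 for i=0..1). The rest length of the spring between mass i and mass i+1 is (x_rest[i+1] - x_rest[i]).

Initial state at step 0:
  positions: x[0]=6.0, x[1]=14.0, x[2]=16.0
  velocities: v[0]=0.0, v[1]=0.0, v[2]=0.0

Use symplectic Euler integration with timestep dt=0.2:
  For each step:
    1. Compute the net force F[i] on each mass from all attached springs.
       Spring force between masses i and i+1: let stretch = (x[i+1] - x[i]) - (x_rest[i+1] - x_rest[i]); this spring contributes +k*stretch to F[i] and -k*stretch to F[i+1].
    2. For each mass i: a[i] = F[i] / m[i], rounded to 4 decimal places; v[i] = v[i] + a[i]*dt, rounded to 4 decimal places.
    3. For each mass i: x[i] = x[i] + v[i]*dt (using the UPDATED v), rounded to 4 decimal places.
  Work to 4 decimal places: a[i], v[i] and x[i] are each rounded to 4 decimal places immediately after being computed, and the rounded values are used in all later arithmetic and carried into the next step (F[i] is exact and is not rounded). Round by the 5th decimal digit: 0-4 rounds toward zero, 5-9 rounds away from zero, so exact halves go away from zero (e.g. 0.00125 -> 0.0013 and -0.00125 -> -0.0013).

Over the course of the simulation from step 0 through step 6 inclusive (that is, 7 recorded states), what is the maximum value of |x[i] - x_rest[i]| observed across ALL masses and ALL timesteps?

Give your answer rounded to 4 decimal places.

Step 0: x=[6.0000 14.0000 16.0000] v=[0.0000 0.0000 0.0000]
Step 1: x=[6.1600 13.5200 16.3200] v=[0.8000 -2.4000 1.6000]
Step 2: x=[6.4288 12.6752 16.8960] v=[1.3440 -4.2240 2.8800]
Step 3: x=[6.7173 11.6684 17.6143] v=[1.4426 -5.0342 3.5917]
Step 4: x=[6.9219 10.7411 18.3370] v=[1.0230 -4.6363 3.6133]
Step 5: x=[6.9520 10.1160 18.9320] v=[0.1507 -3.1256 2.9749]
Step 6: x=[6.7553 9.9430 19.3017] v=[-0.9837 -0.8648 1.8485]
Max displacement = 2.0570

Answer: 2.0570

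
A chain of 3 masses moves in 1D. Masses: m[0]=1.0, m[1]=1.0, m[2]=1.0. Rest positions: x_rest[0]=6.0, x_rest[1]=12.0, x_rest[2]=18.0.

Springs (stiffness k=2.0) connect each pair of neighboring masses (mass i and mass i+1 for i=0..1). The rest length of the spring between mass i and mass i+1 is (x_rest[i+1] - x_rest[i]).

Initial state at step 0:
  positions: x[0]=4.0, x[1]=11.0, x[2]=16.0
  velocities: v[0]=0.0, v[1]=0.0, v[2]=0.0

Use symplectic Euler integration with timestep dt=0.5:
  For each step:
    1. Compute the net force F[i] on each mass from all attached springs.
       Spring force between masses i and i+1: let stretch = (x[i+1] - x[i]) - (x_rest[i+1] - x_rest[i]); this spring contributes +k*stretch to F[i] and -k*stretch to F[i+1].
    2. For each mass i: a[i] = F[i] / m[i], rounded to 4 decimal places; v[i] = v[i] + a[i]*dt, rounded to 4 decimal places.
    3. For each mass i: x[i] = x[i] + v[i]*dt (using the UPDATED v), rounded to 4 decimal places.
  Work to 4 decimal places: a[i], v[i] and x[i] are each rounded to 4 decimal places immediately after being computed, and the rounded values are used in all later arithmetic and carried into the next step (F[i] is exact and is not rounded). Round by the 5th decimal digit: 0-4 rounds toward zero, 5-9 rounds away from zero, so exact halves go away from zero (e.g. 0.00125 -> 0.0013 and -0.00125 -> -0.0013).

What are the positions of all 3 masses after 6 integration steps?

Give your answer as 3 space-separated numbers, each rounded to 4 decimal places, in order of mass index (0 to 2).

Answer: 4.6094 9.7813 16.6094

Derivation:
Step 0: x=[4.0000 11.0000 16.0000] v=[0.0000 0.0000 0.0000]
Step 1: x=[4.5000 10.0000 16.5000] v=[1.0000 -2.0000 1.0000]
Step 2: x=[4.7500 9.5000 16.7500] v=[0.5000 -1.0000 0.5000]
Step 3: x=[4.3750 10.2500 16.3750] v=[-0.7500 1.5000 -0.7500]
Step 4: x=[3.9375 11.1250 15.9375] v=[-0.8750 1.7500 -0.8750]
Step 5: x=[4.0938 10.8125 16.0938] v=[0.3125 -0.6250 0.3125]
Step 6: x=[4.6094 9.7813 16.6094] v=[1.0312 -2.0624 1.0312]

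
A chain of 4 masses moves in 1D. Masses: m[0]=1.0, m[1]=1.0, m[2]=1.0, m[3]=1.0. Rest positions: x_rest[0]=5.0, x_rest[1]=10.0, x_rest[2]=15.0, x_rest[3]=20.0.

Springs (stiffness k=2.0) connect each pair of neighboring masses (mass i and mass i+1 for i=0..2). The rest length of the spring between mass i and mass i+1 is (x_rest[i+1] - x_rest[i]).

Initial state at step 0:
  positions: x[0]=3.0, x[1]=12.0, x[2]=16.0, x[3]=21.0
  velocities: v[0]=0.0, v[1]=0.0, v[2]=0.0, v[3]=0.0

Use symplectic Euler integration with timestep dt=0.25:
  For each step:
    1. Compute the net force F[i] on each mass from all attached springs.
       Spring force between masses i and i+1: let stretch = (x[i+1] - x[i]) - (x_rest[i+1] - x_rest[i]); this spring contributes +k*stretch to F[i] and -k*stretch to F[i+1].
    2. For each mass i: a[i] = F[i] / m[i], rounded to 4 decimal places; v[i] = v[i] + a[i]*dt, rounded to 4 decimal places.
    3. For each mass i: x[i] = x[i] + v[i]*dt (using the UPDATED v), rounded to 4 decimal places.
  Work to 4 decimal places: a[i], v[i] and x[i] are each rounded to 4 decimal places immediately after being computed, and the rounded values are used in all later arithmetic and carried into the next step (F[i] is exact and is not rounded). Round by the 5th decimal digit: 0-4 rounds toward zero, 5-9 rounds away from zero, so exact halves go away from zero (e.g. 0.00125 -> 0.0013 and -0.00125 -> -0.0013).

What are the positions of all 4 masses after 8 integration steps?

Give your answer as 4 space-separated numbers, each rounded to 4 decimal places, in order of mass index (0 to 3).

Answer: 6.3265 11.2121 13.9517 20.5099

Derivation:
Step 0: x=[3.0000 12.0000 16.0000 21.0000] v=[0.0000 0.0000 0.0000 0.0000]
Step 1: x=[3.5000 11.3750 16.1250 21.0000] v=[2.0000 -2.5000 0.5000 0.0000]
Step 2: x=[4.3594 10.3594 16.2656 21.0156] v=[3.4375 -4.0625 0.5625 0.0625]
Step 3: x=[5.3438 9.3321 16.2617 21.0625] v=[3.9375 -4.1094 -0.0156 0.1875]
Step 4: x=[6.2017 8.6724 15.9917 21.1343] v=[3.4317 -2.6388 -1.0800 0.2871]
Step 5: x=[6.7435 8.6188 15.4496 21.1883] v=[2.1671 -0.2145 -2.1684 0.2158]
Step 6: x=[6.8947 9.1846 14.7710 21.1499] v=[0.6048 2.2633 -2.7145 -0.1536]
Step 7: x=[6.7071 10.1625 14.1914 20.9391] v=[-0.7503 3.9116 -2.3183 -0.8431]
Step 8: x=[6.3265 11.2121 13.9517 20.5099] v=[-1.5226 4.1984 -0.9589 -1.7170]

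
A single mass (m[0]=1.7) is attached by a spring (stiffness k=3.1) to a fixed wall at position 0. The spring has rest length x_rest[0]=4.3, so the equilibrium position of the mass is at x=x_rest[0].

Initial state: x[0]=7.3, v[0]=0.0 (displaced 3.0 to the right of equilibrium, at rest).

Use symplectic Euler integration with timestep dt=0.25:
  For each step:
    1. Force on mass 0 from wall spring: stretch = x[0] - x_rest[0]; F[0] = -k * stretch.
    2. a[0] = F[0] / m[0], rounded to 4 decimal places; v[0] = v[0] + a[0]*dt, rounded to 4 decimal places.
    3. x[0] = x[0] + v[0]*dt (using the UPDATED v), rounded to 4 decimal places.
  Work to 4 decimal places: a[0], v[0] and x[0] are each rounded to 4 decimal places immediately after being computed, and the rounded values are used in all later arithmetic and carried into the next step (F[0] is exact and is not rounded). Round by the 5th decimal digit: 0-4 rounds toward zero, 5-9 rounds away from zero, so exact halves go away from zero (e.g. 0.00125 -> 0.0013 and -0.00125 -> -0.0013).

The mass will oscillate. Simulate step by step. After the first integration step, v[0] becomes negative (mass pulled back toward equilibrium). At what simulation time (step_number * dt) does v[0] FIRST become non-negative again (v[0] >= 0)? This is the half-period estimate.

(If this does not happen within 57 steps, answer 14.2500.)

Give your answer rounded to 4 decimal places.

Answer: 2.5000

Derivation:
Step 0: x=[7.3000] v=[0.0000]
Step 1: x=[6.9581] v=[-1.3677]
Step 2: x=[6.3132] v=[-2.5795]
Step 3: x=[5.4389] v=[-3.4973]
Step 4: x=[4.4348] v=[-4.0165]
Step 5: x=[3.4153] v=[-4.0780]
Step 6: x=[2.4966] v=[-3.6747]
Step 7: x=[1.7835] v=[-2.8526]
Step 8: x=[1.3572] v=[-1.7054]
Step 9: x=[1.2663] v=[-0.3638]
Step 10: x=[1.5211] v=[1.0192]
First v>=0 after going negative at step 10, time=2.5000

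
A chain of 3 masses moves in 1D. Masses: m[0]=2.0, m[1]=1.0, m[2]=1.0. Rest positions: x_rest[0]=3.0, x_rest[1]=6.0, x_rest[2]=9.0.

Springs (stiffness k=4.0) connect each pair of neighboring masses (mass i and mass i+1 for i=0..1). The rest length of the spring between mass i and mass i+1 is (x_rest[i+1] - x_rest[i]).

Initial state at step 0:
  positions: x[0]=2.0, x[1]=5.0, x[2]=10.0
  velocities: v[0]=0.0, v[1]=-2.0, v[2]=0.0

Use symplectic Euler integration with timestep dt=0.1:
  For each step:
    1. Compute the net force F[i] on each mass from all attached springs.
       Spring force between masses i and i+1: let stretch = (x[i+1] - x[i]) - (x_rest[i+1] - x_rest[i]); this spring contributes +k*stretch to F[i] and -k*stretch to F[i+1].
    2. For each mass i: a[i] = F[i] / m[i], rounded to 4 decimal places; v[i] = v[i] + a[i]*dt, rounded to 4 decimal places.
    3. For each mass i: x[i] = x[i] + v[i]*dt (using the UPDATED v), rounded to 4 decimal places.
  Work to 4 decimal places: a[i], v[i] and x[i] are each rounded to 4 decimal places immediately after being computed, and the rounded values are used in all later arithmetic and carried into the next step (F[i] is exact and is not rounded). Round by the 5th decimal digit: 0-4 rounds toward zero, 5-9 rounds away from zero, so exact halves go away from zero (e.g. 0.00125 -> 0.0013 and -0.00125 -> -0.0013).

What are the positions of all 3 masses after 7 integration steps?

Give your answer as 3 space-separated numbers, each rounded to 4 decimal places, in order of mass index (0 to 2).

Answer: 1.9802 5.5362 8.1034

Derivation:
Step 0: x=[2.0000 5.0000 10.0000] v=[0.0000 -2.0000 0.0000]
Step 1: x=[2.0000 4.8800 9.9200] v=[0.0000 -1.2000 -0.8000]
Step 2: x=[1.9976 4.8464 9.7584] v=[-0.0240 -0.3360 -1.6160]
Step 3: x=[1.9922 4.8953 9.5203] v=[-0.0542 0.4893 -2.3808]
Step 4: x=[1.9848 5.0131 9.2172] v=[-0.0736 1.1781 -3.0308]
Step 5: x=[1.9780 5.1779 8.8660] v=[-0.0679 1.6484 -3.5124]
Step 6: x=[1.9752 5.3623 8.4872] v=[-0.0279 1.8437 -3.7876]
Step 7: x=[1.9802 5.5362 8.1034] v=[0.0495 1.7388 -3.8376]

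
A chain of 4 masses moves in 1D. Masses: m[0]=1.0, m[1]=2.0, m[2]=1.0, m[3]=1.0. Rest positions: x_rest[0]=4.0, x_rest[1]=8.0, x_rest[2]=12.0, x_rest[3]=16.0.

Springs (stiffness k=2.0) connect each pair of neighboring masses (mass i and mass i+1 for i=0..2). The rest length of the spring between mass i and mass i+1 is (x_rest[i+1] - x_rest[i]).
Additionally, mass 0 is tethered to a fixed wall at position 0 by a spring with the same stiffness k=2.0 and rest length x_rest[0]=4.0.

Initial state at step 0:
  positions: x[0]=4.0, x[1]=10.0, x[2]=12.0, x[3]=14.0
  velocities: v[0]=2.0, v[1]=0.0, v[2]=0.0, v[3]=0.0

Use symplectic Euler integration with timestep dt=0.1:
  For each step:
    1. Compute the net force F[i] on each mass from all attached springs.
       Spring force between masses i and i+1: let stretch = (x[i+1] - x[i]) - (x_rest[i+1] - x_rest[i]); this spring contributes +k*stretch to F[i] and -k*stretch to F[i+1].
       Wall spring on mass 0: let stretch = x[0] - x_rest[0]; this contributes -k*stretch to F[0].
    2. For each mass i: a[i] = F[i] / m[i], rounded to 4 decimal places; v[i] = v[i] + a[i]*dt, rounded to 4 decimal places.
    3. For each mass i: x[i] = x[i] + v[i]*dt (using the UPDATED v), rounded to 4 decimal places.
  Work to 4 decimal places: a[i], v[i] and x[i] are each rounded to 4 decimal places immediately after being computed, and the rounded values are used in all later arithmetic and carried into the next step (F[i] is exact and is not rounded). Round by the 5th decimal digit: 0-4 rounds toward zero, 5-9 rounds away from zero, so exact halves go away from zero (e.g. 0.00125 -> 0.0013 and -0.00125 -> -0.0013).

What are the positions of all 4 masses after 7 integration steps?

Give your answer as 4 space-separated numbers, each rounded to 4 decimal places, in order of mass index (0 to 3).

Step 0: x=[4.0000 10.0000 12.0000 14.0000] v=[2.0000 0.0000 0.0000 0.0000]
Step 1: x=[4.2400 9.9600 12.0000 14.0400] v=[2.4000 -0.4000 0.0000 0.4000]
Step 2: x=[4.5096 9.8832 12.0000 14.1192] v=[2.6960 -0.7680 0.0000 0.7920]
Step 3: x=[4.7965 9.7738 12.0001 14.2360] v=[2.8688 -1.0937 0.0005 1.1682]
Step 4: x=[5.0870 9.6369 12.0003 14.3881] v=[2.9050 -1.3688 0.0024 1.5210]
Step 5: x=[5.3668 9.4782 12.0010 14.5724] v=[2.7976 -1.5875 0.0073 1.8434]
Step 6: x=[5.6215 9.3036 12.0027 14.7853] v=[2.5465 -1.7464 0.0170 2.1291]
Step 7: x=[5.8374 9.1191 12.0061 15.0226] v=[2.1586 -1.8447 0.0337 2.3726]

Answer: 5.8374 9.1191 12.0061 15.0226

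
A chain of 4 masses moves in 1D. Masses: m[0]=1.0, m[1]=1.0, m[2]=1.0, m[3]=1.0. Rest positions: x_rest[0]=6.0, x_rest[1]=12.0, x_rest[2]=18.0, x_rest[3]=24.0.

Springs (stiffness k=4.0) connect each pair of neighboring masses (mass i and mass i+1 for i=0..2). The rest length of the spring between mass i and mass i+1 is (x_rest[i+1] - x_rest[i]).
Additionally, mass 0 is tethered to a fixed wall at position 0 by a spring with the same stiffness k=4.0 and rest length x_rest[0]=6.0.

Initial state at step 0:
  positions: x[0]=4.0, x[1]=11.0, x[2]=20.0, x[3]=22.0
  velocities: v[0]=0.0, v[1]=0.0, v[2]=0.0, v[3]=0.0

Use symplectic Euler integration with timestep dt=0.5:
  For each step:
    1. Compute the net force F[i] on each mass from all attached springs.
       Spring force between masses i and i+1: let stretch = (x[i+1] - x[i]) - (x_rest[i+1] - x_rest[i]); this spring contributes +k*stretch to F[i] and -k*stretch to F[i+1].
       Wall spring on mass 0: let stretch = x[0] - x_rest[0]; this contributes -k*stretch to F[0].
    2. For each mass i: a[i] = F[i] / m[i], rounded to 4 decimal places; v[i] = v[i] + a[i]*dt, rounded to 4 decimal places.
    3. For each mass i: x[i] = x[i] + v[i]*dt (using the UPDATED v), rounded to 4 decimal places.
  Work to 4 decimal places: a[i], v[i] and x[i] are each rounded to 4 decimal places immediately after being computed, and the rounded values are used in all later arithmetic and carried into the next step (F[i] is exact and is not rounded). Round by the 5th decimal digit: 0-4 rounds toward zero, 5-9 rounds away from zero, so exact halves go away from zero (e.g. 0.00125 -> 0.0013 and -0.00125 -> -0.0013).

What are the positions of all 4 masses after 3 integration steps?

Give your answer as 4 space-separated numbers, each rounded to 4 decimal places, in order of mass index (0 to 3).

Answer: 2.0000 15.0000 19.0000 22.0000

Derivation:
Step 0: x=[4.0000 11.0000 20.0000 22.0000] v=[0.0000 0.0000 0.0000 0.0000]
Step 1: x=[7.0000 13.0000 13.0000 26.0000] v=[6.0000 4.0000 -14.0000 8.0000]
Step 2: x=[9.0000 9.0000 19.0000 23.0000] v=[4.0000 -8.0000 12.0000 -6.0000]
Step 3: x=[2.0000 15.0000 19.0000 22.0000] v=[-14.0000 12.0000 0.0000 -2.0000]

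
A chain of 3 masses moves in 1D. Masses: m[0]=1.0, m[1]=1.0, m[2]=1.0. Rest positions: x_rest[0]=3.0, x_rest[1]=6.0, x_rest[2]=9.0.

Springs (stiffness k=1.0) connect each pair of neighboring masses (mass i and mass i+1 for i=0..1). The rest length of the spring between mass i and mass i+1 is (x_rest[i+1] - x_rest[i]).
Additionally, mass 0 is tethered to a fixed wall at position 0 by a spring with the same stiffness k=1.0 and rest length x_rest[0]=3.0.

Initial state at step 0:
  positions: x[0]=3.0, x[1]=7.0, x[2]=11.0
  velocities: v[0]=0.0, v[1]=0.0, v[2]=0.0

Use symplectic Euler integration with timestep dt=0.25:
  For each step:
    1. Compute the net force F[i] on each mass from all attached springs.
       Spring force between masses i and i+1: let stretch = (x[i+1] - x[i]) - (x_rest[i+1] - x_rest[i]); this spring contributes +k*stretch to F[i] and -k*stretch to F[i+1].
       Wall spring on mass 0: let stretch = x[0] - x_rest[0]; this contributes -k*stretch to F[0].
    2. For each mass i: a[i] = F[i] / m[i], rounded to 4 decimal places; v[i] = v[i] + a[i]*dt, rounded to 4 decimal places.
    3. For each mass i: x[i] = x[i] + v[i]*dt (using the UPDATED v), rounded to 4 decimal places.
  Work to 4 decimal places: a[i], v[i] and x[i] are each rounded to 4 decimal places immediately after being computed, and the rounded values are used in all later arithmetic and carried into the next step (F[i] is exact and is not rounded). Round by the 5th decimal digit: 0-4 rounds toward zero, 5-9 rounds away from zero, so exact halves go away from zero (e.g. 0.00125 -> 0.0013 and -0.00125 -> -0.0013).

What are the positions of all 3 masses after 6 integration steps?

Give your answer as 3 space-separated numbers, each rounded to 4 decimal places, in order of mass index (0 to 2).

Answer: 3.8418 6.9828 9.9405

Derivation:
Step 0: x=[3.0000 7.0000 11.0000] v=[0.0000 0.0000 0.0000]
Step 1: x=[3.0625 7.0000 10.9375] v=[0.2500 0.0000 -0.2500]
Step 2: x=[3.1797 7.0000 10.8164] v=[0.4688 0.0000 -0.4844]
Step 3: x=[3.3370 6.9998 10.6443] v=[0.6290 -0.0010 -0.6885]
Step 4: x=[3.5146 6.9984 10.4319] v=[0.7105 -0.0056 -0.8496]
Step 5: x=[3.6903 6.9939 10.1924] v=[0.7028 -0.0182 -0.9580]
Step 6: x=[3.8418 6.9828 9.9405] v=[0.6061 -0.0445 -1.0076]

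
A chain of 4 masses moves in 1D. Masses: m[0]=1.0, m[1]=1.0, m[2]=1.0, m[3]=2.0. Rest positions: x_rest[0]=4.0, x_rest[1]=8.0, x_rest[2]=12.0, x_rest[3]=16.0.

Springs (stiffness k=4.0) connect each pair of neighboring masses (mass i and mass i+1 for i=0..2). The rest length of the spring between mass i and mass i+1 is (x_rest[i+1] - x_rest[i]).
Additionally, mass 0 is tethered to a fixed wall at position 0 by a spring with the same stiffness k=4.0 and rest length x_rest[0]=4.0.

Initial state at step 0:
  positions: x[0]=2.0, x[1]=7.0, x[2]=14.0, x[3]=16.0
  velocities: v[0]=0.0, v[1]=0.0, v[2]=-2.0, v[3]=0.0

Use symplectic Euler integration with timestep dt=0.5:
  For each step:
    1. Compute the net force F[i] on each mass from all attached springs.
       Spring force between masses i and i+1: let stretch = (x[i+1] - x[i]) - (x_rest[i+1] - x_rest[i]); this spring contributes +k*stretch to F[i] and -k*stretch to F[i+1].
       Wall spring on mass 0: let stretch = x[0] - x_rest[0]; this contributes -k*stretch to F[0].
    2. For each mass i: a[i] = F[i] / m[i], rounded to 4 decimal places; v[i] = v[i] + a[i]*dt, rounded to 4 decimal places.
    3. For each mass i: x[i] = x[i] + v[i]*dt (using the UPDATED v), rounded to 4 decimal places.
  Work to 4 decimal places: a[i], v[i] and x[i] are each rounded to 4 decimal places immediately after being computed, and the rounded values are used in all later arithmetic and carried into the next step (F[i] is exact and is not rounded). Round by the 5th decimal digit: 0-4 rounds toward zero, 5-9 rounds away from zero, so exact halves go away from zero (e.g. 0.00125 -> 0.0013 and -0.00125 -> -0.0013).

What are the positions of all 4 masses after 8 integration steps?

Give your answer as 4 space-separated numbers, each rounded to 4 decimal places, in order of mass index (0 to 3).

Answer: 3.5625 7.4063 11.4532 15.2266

Derivation:
Step 0: x=[2.0000 7.0000 14.0000 16.0000] v=[0.0000 0.0000 -2.0000 0.0000]
Step 1: x=[5.0000 9.0000 8.0000 17.0000] v=[6.0000 4.0000 -12.0000 2.0000]
Step 2: x=[7.0000 6.0000 12.0000 15.5000] v=[4.0000 -6.0000 8.0000 -3.0000]
Step 3: x=[1.0000 10.0000 13.5000 14.2500] v=[-12.0000 8.0000 3.0000 -2.5000]
Step 4: x=[3.0000 8.5000 12.2500 14.6250] v=[4.0000 -3.0000 -2.5000 0.7500]
Step 5: x=[7.5000 5.2500 9.6250 15.8125] v=[9.0000 -6.5000 -5.2500 2.3750]
Step 6: x=[2.2500 8.6250 8.8125 15.9063] v=[-10.5000 6.7500 -1.6250 0.1875]
Step 7: x=[1.1250 5.8125 14.9063 14.4532] v=[-2.2500 -5.6250 12.1876 -2.9063]
Step 8: x=[3.5625 7.4063 11.4532 15.2266] v=[4.8750 3.1876 -6.9062 1.5468]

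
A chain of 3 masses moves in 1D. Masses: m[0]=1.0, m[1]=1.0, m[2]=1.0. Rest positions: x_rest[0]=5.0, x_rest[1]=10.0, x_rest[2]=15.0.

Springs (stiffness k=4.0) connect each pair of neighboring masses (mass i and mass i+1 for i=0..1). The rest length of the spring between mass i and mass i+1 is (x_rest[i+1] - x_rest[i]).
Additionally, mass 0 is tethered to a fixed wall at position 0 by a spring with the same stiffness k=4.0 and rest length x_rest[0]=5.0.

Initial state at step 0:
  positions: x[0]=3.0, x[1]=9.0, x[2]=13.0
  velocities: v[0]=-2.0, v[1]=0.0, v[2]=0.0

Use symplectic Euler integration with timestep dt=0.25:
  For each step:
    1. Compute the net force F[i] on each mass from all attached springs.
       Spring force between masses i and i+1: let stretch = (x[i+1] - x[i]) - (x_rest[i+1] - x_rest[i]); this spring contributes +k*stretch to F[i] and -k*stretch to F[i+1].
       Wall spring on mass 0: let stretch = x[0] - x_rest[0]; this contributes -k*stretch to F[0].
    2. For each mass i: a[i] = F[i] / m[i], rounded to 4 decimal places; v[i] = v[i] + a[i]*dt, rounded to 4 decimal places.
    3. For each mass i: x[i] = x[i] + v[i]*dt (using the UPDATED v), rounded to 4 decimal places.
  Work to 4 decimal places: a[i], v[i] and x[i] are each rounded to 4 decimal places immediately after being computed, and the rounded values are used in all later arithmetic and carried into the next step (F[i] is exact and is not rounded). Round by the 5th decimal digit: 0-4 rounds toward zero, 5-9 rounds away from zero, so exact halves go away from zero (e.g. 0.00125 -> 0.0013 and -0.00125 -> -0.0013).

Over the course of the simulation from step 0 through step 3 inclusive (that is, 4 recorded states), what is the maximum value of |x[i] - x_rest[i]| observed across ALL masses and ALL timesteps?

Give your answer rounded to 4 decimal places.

Answer: 2.2969

Derivation:
Step 0: x=[3.0000 9.0000 13.0000] v=[-2.0000 0.0000 0.0000]
Step 1: x=[3.2500 8.5000 13.2500] v=[1.0000 -2.0000 1.0000]
Step 2: x=[4.0000 7.8750 13.5625] v=[3.0000 -2.5000 1.2500]
Step 3: x=[4.7188 7.7031 13.7031] v=[2.8750 -0.6875 0.5625]
Max displacement = 2.2969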